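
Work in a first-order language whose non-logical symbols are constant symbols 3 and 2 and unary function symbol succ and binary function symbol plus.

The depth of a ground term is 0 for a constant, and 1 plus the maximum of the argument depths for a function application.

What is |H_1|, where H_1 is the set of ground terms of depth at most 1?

8

Count level by level. With function symbols succ/1, plus/2, the terms of depth ≤ k are the 2 constants together with each function applied to depth-≤(k−1) tuples, so N_k = 2 + N_{k-1} + N_{k-1}^2.
N_0 = 2
N_1 = 2 + 2 + 2^2 = 8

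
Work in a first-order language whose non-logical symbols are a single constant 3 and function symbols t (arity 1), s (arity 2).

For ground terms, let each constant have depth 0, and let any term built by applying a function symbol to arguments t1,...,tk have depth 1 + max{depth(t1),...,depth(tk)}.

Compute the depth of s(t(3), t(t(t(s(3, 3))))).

5

depth(t(3)) = 1 + depth(3) = 1 + 0 = 1
depth(s(3, 3)) = 1 + max(0, 0) = 1
depth(t(s(3, 3))) = 1 + depth(s(3, 3)) = 1 + 1 = 2
depth(t(t(s(3, 3)))) = 1 + depth(t(s(3, 3))) = 1 + 2 = 3
depth(t(t(t(s(3, 3))))) = 1 + depth(t(t(s(3, 3)))) = 1 + 3 = 4
depth(s(t(3), t(t(t(s(3, 3)))))) = 1 + max(1, 4) = 5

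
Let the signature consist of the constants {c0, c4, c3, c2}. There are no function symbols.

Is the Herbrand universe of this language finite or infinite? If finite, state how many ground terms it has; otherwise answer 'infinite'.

There are no function symbols, so every ground term is one of the 4 constants.
The Herbrand universe is {c0, c4, c3, c2}, which is finite with 4 elements.

4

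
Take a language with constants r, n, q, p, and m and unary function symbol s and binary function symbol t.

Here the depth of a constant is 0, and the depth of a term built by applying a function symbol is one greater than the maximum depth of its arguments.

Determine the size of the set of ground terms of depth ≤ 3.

1601495

Write N_k for the number of ground terms of depth ≤ k. A term of depth ≤ k is either a constant or a function symbol applied to arguments of depth ≤ k−1, so N_k = 5 + N_{k-1} + N_{k-1}^2.
N_0 = 5
N_1 = 5 + 5 + 5^2 = 35
N_2 = 5 + 35 + 35^2 = 1265
N_3 = 5 + 1265 + 1265^2 = 1601495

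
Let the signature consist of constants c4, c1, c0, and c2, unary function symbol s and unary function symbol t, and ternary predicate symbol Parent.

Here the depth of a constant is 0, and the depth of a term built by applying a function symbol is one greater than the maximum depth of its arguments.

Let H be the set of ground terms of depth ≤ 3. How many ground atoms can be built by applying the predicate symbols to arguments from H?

216000

First count ground terms of depth ≤ 3.
If N_k denotes the number of depth-≤k ground terms, the 4 constants give N_0 = 4, and each function symbol of arity r contributes N_{k-1}^r new terms at level k: N_k = 4 + N_{k-1} + N_{k-1}.
N_0 = 4
N_1 = 4 + 4 + 4 = 12
N_2 = 4 + 12 + 12 = 28
N_3 = 4 + 28 + 28 = 60
So |H| = 60.
Ground atoms are formed by filling each argument slot of a predicate with a term from H, so an r-ary predicate gives |H|^r atoms:
  Parent: 60^3 = 216000
Total ground atoms: 216000.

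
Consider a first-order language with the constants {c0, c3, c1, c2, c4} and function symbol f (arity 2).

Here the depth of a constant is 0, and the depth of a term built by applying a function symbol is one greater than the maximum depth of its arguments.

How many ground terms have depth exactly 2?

875

Count level by level. With function symbols f/2, the terms of depth ≤ k are the 5 constants together with each function applied to depth-≤(k−1) tuples, so N_k = 5 + N_{k-1}^2.
N_0 = 5
N_1 = 5 + 5^2 = 30
N_2 = 5 + 30^2 = 905
Terms of depth exactly 2: N_2 − N_1 = 905 − 30 = 875.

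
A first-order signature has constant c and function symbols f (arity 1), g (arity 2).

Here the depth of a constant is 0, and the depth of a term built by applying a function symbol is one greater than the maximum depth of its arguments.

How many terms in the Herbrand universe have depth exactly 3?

If N_k denotes the number of depth-≤k ground terms, the 1 constant gives N_0 = 1, and each function symbol of arity r contributes N_{k-1}^r new terms at level k: N_k = 1 + N_{k-1} + N_{k-1}^2.
N_0 = 1
N_1 = 1 + 1 + 1^2 = 3
N_2 = 1 + 3 + 3^2 = 13
N_3 = 1 + 13 + 13^2 = 183
Terms of depth exactly 3: N_3 − N_2 = 183 − 13 = 170.

170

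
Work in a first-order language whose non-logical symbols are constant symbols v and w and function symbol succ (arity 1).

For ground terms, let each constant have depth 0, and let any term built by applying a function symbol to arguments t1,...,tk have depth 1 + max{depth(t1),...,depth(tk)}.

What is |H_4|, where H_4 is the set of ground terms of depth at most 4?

10

Write N_k for the number of ground terms of depth ≤ k. A term of depth ≤ k is either a constant or a function symbol applied to arguments of depth ≤ k−1, so N_k = 2 + N_{k-1}.
N_0 = 2
N_1 = 2 + 2 = 4
N_2 = 2 + 4 = 6
N_3 = 2 + 6 = 8
N_4 = 2 + 8 = 10
Explicitly: v, w, succ(v), succ(w), succ(succ(v)), succ(succ(w)), succ(succ(succ(v))), succ(succ(succ(w))), succ(succ(succ(succ(v)))), succ(succ(succ(succ(w)))).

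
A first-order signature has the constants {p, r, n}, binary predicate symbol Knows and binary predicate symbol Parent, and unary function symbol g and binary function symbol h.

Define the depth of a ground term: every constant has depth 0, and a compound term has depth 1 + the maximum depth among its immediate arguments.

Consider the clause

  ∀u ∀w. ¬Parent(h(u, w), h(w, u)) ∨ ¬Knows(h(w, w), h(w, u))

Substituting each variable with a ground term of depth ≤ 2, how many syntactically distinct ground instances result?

59049

Ground terms of depth ≤ 2:
  Count level by level. With function symbols g/1, h/2, the terms of depth ≤ k are the 3 constants together with each function applied to depth-≤(k−1) tuples, so N_k = 3 + N_{k-1} + N_{k-1}^2.
  N_0 = 3
  N_1 = 3 + 3 + 3^2 = 15
  N_2 = 3 + 15 + 15^2 = 243
So there are 243 ground terms available for substitution.
There are 2 variables to instantiate (u, w), each occurring in at least one literal, so different choices give different ground instances.
Number of ground instances = 243^2 = 59049.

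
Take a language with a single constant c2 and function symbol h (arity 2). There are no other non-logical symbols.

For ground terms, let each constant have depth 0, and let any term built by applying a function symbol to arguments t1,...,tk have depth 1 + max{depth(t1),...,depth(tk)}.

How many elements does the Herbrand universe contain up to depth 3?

Let N_k = |{terms of depth ≤ k}|. Then N_0 = 1 and N_k = 1 + N_{k-1}^2 for k ≥ 1 (one summand per function symbol, arity giving the exponent).
N_0 = 1
N_1 = 1 + 1^2 = 2
N_2 = 1 + 2^2 = 5
N_3 = 1 + 5^2 = 26

26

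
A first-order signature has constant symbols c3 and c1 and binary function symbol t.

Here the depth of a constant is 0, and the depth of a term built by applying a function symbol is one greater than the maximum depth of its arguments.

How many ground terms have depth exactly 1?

4

If N_k denotes the number of depth-≤k ground terms, the 2 constants give N_0 = 2, and each function symbol of arity r contributes N_{k-1}^r new terms at level k: N_k = 2 + N_{k-1}^2.
N_0 = 2
N_1 = 2 + 2^2 = 6
Terms of depth exactly 1: N_1 − N_0 = 6 − 2 = 4.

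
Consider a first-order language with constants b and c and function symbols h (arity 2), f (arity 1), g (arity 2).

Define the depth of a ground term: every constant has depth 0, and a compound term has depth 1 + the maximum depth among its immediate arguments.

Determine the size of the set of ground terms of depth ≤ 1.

12

Write N_k for the number of ground terms of depth ≤ k. A term of depth ≤ k is either a constant or a function symbol applied to arguments of depth ≤ k−1, so N_k = 2 + N_{k-1}^2 + N_{k-1} + N_{k-1}^2.
N_0 = 2
N_1 = 2 + 2^2 + 2 + 2^2 = 12
Explicitly: b, c, h(b, b), h(b, c), h(c, b), h(c, c), f(b), f(c), g(b, b), g(b, c), g(c, b), g(c, c).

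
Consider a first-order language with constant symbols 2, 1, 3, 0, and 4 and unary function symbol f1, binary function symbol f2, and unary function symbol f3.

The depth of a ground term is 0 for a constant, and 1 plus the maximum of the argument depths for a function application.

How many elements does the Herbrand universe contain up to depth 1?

Write N_k for the number of ground terms of depth ≤ k. A term of depth ≤ k is either a constant or a function symbol applied to arguments of depth ≤ k−1, so N_k = 5 + N_{k-1} + N_{k-1}^2 + N_{k-1}.
N_0 = 5
N_1 = 5 + 5 + 5^2 + 5 = 40

40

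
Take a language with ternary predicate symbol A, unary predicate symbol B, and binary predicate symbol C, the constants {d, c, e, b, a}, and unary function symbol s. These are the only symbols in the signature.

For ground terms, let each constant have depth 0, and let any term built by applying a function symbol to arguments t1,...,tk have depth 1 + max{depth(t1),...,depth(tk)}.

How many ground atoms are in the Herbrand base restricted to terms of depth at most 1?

First count ground terms of depth ≤ 1.
Count level by level. With function symbols s/1, the terms of depth ≤ k are the 5 constants together with each function applied to depth-≤(k−1) tuples, so N_k = 5 + N_{k-1}.
N_0 = 5
N_1 = 5 + 5 = 10
So |H| = 10.
Each predicate of arity r yields |H|^r ground atoms (one per choice of an r-tuple from H):
  A: 10^3 = 1000;  B: 10;  C: 10^2 = 100
Total ground atoms: 1000 + 10 + 100 = 1110.

1110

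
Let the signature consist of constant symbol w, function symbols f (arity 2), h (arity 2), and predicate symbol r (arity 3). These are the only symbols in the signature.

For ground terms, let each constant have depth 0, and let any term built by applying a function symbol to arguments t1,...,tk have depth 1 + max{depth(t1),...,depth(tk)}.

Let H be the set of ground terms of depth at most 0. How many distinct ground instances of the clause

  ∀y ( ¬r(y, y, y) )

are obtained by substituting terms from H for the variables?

Ground terms of depth ≤ 0:
  Write N_k for the number of ground terms of depth ≤ k. A term of depth ≤ k is either a constant or a function symbol applied to arguments of depth ≤ k−1, so N_k = 1 + N_{k-1}^2 + N_{k-1}^2.
  N_0 = 1
  Explicitly: w.
So there is exactly 1 ground term available for substitution.
The variable y ranges independently over the available ground terms, and distinct assignments produce distinct instances.
Number of ground instances = 1.

1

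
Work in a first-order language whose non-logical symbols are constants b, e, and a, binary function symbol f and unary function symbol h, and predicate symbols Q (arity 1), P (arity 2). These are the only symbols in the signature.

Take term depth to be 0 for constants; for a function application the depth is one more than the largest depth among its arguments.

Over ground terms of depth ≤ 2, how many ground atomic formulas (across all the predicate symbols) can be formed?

First count ground terms of depth ≤ 2.
Let N_k = |{terms of depth ≤ k}|. Then N_0 = 3 and N_k = 3 + N_{k-1}^2 + N_{k-1} for k ≥ 1 (one summand per function symbol, arity giving the exponent).
N_0 = 3
N_1 = 3 + 3^2 + 3 = 15
N_2 = 3 + 15^2 + 15 = 243
So |H| = 243.
For each predicate symbol, the number of ground atoms is |H| raised to its arity; summing:
  Q: 243;  P: 243^2 = 59049
Total ground atoms: 243 + 59049 = 59292.

59292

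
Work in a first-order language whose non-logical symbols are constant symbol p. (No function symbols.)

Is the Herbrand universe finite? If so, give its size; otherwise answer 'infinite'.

1

There are no function symbols, so the only ground term is the single constant.
The Herbrand universe is {p}, finite with 1 element.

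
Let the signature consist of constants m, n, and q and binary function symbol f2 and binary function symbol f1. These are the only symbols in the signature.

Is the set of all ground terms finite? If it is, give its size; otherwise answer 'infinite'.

infinite

The signature has at least one function symbol (f2, arity 2) and at least one constant (m).
Iterating f2 gives infinitely many distinct ground terms: m, f2(m, m), f2(f2(m, m), f2(m, m)), ...
So the Herbrand universe is infinite.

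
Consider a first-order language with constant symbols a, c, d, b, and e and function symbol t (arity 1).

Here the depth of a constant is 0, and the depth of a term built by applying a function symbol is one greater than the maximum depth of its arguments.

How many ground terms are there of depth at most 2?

Write N_k for the number of ground terms of depth ≤ k. A term of depth ≤ k is either a constant or a function symbol applied to arguments of depth ≤ k−1, so N_k = 5 + N_{k-1}.
N_0 = 5
N_1 = 5 + 5 = 10
N_2 = 5 + 10 = 15

15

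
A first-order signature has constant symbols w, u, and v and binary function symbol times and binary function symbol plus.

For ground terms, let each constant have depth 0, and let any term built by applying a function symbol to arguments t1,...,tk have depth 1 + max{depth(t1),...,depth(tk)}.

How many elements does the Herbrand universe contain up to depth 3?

Write N_k for the number of ground terms of depth ≤ k. A term of depth ≤ k is either a constant or a function symbol applied to arguments of depth ≤ k−1, so N_k = 3 + N_{k-1}^2 + N_{k-1}^2.
N_0 = 3
N_1 = 3 + 3^2 + 3^2 = 21
N_2 = 3 + 21^2 + 21^2 = 885
N_3 = 3 + 885^2 + 885^2 = 1566453

1566453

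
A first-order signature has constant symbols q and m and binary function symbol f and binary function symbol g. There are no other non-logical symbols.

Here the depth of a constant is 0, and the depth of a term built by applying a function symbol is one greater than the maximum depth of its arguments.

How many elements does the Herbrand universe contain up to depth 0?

2

If N_k denotes the number of depth-≤k ground terms, the 2 constants give N_0 = 2, and each function symbol of arity r contributes N_{k-1}^r new terms at level k: N_k = 2 + N_{k-1}^2 + N_{k-1}^2.
N_0 = 2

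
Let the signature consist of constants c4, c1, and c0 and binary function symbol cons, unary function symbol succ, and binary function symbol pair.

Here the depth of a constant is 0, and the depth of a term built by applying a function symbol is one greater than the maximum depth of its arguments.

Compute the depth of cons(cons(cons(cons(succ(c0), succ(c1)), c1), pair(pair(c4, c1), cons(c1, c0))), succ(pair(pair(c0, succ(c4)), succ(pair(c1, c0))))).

5

depth(succ(c0)) = 1 + depth(c0) = 1 + 0 = 1
depth(succ(c1)) = 1 + depth(c1) = 1 + 0 = 1
depth(cons(succ(c0), succ(c1))) = 1 + max(1, 1) = 2
depth(cons(cons(succ(c0), succ(c1)), c1)) = 1 + max(2, 0) = 3
depth(pair(c4, c1)) = 1 + max(0, 0) = 1
depth(cons(c1, c0)) = 1 + max(0, 0) = 1
depth(pair(pair(c4, c1), cons(c1, c0))) = 1 + max(1, 1) = 2
depth(cons(cons(cons(succ(c0), succ(c1)), c1), pair(pair(c4, c1), cons(c1, c0)))) = 1 + max(3, 2) = 4
depth(succ(c4)) = 1 + depth(c4) = 1 + 0 = 1
depth(pair(c0, succ(c4))) = 1 + max(0, 1) = 2
depth(pair(c1, c0)) = 1 + max(0, 0) = 1
depth(succ(pair(c1, c0))) = 1 + depth(pair(c1, c0)) = 1 + 1 = 2
depth(pair(pair(c0, succ(c4)), succ(pair(c1, c0)))) = 1 + max(2, 2) = 3
depth(succ(pair(pair(c0, succ(c4)), succ(pair(c1, c0))))) = 1 + depth(pair(pair(c0, succ(c4)), succ(pair(c1, c0)))) = 1 + 3 = 4
depth(cons(cons(cons(cons(succ(c0), succ(c1)), c1), pair(pair(c4, c1), cons(c1, c0))), succ(pair(pair(c0, succ(c4)), succ(pair(c1, c0)))))) = 1 + max(4, 4) = 5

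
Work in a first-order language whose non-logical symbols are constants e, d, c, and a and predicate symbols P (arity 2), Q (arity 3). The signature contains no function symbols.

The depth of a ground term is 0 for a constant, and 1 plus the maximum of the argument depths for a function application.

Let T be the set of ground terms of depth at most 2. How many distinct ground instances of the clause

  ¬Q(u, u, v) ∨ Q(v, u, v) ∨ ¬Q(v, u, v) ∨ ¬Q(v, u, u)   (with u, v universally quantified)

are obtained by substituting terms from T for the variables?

16

Ground terms of depth ≤ 2:
  With no function symbols every ground term is a constant, so there are exactly 4 ground terms at every depth bound.
  N_0 = 4
  N_1 = 4
  N_2 = 4
  Explicitly: e, d, c, a.
So there are 4 ground terms available for substitution.
The clause has 2 distinct variables (u, v), each appearing in the body. In the free term algebra distinct substitutions yield syntactically distinct ground instances.
Number of ground instances = 4^2 = 16.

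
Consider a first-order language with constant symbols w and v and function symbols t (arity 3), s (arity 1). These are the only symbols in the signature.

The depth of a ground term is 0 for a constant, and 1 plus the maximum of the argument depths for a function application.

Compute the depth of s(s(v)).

2

depth(s(v)) = 1 + depth(v) = 1 + 0 = 1
depth(s(s(v))) = 1 + depth(s(v)) = 1 + 1 = 2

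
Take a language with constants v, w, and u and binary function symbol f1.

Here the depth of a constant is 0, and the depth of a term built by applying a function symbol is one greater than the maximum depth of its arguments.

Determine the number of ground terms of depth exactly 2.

Let N_k count ground terms of depth at most k. Each non-constant term of depth ≤ k is some function symbol applied to depth-≤(k−1) arguments, giving N_k = 3 + N_{k-1}^2.
N_0 = 3
N_1 = 3 + 3^2 = 12
N_2 = 3 + 12^2 = 147
Terms of depth exactly 2: N_2 − N_1 = 147 − 12 = 135.

135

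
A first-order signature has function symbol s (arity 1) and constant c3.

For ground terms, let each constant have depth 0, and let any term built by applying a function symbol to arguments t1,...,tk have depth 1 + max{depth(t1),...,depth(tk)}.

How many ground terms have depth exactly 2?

Let N_k count ground terms of depth at most k. Each non-constant term of depth ≤ k is some function symbol applied to depth-≤(k−1) arguments, giving N_k = 1 + N_{k-1}.
N_0 = 1
N_1 = 1 + 1 = 2
N_2 = 1 + 2 = 3
Terms of depth exactly 2: N_2 − N_1 = 3 − 2 = 1.

1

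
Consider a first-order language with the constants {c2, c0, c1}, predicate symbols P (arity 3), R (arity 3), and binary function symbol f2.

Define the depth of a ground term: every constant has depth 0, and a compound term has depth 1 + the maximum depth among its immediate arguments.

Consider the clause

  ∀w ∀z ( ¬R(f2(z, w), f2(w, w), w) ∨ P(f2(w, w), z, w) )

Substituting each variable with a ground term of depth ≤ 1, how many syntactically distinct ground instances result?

Ground terms of depth ≤ 1:
  If N_k denotes the number of depth-≤k ground terms, the 3 constants give N_0 = 3, and each function symbol of arity r contributes N_{k-1}^r new terms at level k: N_k = 3 + N_{k-1}^2.
  N_0 = 3
  N_1 = 3 + 3^2 = 12
So there are 12 ground terms available for substitution.
The body mentions every one of the 2 quantified variables; since ground terms form a free algebra, no two substitutions collapse to the same formula.
Number of ground instances = 12^2 = 144.

144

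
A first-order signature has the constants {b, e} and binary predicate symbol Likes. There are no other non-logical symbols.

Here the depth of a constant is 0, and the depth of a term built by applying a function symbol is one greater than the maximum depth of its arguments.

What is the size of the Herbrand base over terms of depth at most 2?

4

First count ground terms of depth ≤ 2.
With no function symbols every ground term is a constant, so there are exactly 2 ground terms at every depth bound.
N_0 = 2
N_1 = 2
N_2 = 2
Explicitly: b, e.
So |H| = 2.
Each predicate of arity r yields |H|^r ground atoms (one per choice of an r-tuple from H):
  Likes: 2^2 = 4
Total ground atoms: 4.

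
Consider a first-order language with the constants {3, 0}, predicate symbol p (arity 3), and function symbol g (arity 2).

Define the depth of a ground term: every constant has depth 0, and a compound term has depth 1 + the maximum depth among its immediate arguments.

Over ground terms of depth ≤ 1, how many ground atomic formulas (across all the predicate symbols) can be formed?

216

First count ground terms of depth ≤ 1.
Let N_k count ground terms of depth at most k. Each non-constant term of depth ≤ k is some function symbol applied to depth-≤(k−1) arguments, giving N_k = 2 + N_{k-1}^2.
N_0 = 2
N_1 = 2 + 2^2 = 6
So |H| = 6.
Each predicate of arity r yields |H|^r ground atoms (one per choice of an r-tuple from H):
  p: 6^3 = 216
Total ground atoms: 216.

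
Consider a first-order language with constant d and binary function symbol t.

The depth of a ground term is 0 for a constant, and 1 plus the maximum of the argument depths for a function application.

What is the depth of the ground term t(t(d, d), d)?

2

depth(t(d, d)) = 1 + max(0, 0) = 1
depth(t(t(d, d), d)) = 1 + max(1, 0) = 2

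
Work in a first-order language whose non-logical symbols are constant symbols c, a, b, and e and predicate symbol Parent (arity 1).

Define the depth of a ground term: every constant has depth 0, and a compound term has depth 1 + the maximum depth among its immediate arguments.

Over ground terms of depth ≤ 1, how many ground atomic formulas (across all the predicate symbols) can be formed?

4

First count ground terms of depth ≤ 1.
With no function symbols every ground term is a constant, so there are exactly 4 ground terms at every depth bound.
N_0 = 4
N_1 = 4
So |H| = 4.
Ground atoms are formed by filling each argument slot of a predicate with a term from H, so an r-ary predicate gives |H|^r atoms:
  Parent: 4
Total ground atoms: 4.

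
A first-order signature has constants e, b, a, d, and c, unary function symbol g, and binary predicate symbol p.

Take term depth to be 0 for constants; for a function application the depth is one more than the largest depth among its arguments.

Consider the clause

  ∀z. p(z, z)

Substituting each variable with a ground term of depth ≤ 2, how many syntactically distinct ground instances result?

15

Ground terms of depth ≤ 2:
  If N_k denotes the number of depth-≤k ground terms, the 5 constants give N_0 = 5, and each function symbol of arity r contributes N_{k-1}^r new terms at level k: N_k = 5 + N_{k-1}.
  N_0 = 5
  N_1 = 5 + 5 = 10
  N_2 = 5 + 10 = 15
So there are 15 ground terms available for substitution.
There is 1 variable to instantiate (z),  occurring in at least one literal, so different choices give different ground instances.
Number of ground instances = 15.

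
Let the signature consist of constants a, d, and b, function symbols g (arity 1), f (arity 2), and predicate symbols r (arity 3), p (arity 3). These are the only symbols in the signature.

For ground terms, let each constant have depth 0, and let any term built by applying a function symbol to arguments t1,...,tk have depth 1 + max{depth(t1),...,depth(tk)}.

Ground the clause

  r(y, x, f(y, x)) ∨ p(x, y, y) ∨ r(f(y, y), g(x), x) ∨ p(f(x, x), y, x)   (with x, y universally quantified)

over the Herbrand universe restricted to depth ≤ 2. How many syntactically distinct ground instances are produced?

59049

Ground terms of depth ≤ 2:
  Let N_k count ground terms of depth at most k. Each non-constant term of depth ≤ k is some function symbol applied to depth-≤(k−1) arguments, giving N_k = 3 + N_{k-1} + N_{k-1}^2.
  N_0 = 3
  N_1 = 3 + 3 + 3^2 = 15
  N_2 = 3 + 15 + 15^2 = 243
So there are 243 ground terms available for substitution.
There are 2 variables to instantiate (x, y), each occurring in at least one literal, so different choices give different ground instances.
Number of ground instances = 243^2 = 59049.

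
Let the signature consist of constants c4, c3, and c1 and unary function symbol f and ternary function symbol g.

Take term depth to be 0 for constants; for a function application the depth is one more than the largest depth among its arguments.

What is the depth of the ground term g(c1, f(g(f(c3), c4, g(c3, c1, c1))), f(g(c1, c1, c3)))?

depth(f(c3)) = 1 + depth(c3) = 1 + 0 = 1
depth(g(c3, c1, c1)) = 1 + max(0, 0, 0) = 1
depth(g(f(c3), c4, g(c3, c1, c1))) = 1 + max(1, 0, 1) = 2
depth(f(g(f(c3), c4, g(c3, c1, c1)))) = 1 + depth(g(f(c3), c4, g(c3, c1, c1))) = 1 + 2 = 3
depth(g(c1, c1, c3)) = 1 + max(0, 0, 0) = 1
depth(f(g(c1, c1, c3))) = 1 + depth(g(c1, c1, c3)) = 1 + 1 = 2
depth(g(c1, f(g(f(c3), c4, g(c3, c1, c1))), f(g(c1, c1, c3)))) = 1 + max(0, 3, 2) = 4

4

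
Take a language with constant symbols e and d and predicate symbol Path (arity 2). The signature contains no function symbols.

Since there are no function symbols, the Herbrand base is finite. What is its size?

With no function symbols, the Herbrand universe is just the 2 constants.
Ground atoms per predicate: Path: 2^2 = 4.
Herbrand base size = 4 = 4.

4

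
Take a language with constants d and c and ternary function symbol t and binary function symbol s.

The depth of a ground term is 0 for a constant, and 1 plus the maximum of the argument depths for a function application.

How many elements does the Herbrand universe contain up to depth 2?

Let N_k = |{terms of depth ≤ k}|. Then N_0 = 2 and N_k = 2 + N_{k-1}^3 + N_{k-1}^2 for k ≥ 1 (one summand per function symbol, arity giving the exponent).
N_0 = 2
N_1 = 2 + 2^3 + 2^2 = 14
N_2 = 2 + 14^3 + 14^2 = 2942

2942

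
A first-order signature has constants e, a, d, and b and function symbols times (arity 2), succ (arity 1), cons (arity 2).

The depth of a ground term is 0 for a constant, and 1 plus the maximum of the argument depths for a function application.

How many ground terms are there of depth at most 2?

Write N_k for the number of ground terms of depth ≤ k. A term of depth ≤ k is either a constant or a function symbol applied to arguments of depth ≤ k−1, so N_k = 4 + N_{k-1}^2 + N_{k-1} + N_{k-1}^2.
N_0 = 4
N_1 = 4 + 4^2 + 4 + 4^2 = 40
N_2 = 4 + 40^2 + 40 + 40^2 = 3244

3244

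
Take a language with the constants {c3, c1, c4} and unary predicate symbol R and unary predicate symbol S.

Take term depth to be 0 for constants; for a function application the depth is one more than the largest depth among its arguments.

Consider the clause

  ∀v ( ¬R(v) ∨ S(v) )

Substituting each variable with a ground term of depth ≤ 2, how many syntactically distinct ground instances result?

3

Ground terms of depth ≤ 2:
  With no function symbols every ground term is a constant, so there are exactly 3 ground terms at every depth bound.
  N_0 = 3
  N_1 = 3
  N_2 = 3
So there are 3 ground terms available for substitution.
The clause has 1 distinct variable (v), which appears in the body. In the free term algebra distinct substitutions yield syntactically distinct ground instances.
Number of ground instances = 3.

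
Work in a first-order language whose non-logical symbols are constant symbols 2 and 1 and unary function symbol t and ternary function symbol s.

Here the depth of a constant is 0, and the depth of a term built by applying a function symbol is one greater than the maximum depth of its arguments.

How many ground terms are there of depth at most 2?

1742

Write N_k for the number of ground terms of depth ≤ k. A term of depth ≤ k is either a constant or a function symbol applied to arguments of depth ≤ k−1, so N_k = 2 + N_{k-1} + N_{k-1}^3.
N_0 = 2
N_1 = 2 + 2 + 2^3 = 12
N_2 = 2 + 12 + 12^3 = 1742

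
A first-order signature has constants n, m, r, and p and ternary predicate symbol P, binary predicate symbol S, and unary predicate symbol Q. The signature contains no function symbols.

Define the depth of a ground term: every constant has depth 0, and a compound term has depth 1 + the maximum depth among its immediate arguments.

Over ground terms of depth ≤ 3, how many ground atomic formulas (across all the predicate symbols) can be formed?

84

First count ground terms of depth ≤ 3.
With no function symbols every ground term is a constant, so there are exactly 4 ground terms at every depth bound.
N_0 = 4
N_1 = 4
N_2 = 4
N_3 = 4
Explicitly: n, m, r, p.
So |H| = 4.
Ground atoms are formed by filling each argument slot of a predicate with a term from H, so an r-ary predicate gives |H|^r atoms:
  P: 4^3 = 64;  S: 4^2 = 16;  Q: 4
Total ground atoms: 64 + 16 + 4 = 84.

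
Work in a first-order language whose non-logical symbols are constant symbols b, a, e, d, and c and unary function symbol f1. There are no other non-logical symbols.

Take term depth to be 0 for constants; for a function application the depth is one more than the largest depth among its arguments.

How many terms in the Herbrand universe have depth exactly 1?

Write N_k for the number of ground terms of depth ≤ k. A term of depth ≤ k is either a constant or a function symbol applied to arguments of depth ≤ k−1, so N_k = 5 + N_{k-1}.
N_0 = 5
N_1 = 5 + 5 = 10
Terms of depth exactly 1: N_1 − N_0 = 10 − 5 = 5.

5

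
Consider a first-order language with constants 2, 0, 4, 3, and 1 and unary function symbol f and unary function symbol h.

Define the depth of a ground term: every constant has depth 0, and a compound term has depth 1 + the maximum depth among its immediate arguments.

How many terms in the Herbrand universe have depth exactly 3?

If N_k denotes the number of depth-≤k ground terms, the 5 constants give N_0 = 5, and each function symbol of arity r contributes N_{k-1}^r new terms at level k: N_k = 5 + N_{k-1} + N_{k-1}.
N_0 = 5
N_1 = 5 + 5 + 5 = 15
N_2 = 5 + 15 + 15 = 35
N_3 = 5 + 35 + 35 = 75
Terms of depth exactly 3: N_3 − N_2 = 75 − 35 = 40.

40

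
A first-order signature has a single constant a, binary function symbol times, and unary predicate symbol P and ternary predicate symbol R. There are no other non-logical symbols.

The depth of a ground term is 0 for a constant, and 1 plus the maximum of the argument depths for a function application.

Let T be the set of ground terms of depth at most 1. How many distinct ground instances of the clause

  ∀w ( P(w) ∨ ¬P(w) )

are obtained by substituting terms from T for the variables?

Ground terms of depth ≤ 1:
  Let N_k = |{terms of depth ≤ k}|. Then N_0 = 1 and N_k = 1 + N_{k-1}^2 for k ≥ 1 (one summand per function symbol, arity giving the exponent).
  N_0 = 1
  N_1 = 1 + 1^2 = 2
  Explicitly: a, times(a, a).
So there are 2 ground terms available for substitution.
The body mentions the single quantified variable w; since ground terms form a free algebra, no two substitutions collapse to the same formula.
Number of ground instances = 2.

2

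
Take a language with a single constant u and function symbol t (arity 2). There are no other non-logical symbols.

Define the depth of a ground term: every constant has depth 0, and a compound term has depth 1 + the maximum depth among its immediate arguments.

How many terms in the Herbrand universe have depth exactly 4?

651

Write N_k for the number of ground terms of depth ≤ k. A term of depth ≤ k is either a constant or a function symbol applied to arguments of depth ≤ k−1, so N_k = 1 + N_{k-1}^2.
N_0 = 1
N_1 = 1 + 1^2 = 2
N_2 = 1 + 2^2 = 5
N_3 = 1 + 5^2 = 26
N_4 = 1 + 26^2 = 677
Terms of depth exactly 4: N_4 − N_3 = 677 − 26 = 651.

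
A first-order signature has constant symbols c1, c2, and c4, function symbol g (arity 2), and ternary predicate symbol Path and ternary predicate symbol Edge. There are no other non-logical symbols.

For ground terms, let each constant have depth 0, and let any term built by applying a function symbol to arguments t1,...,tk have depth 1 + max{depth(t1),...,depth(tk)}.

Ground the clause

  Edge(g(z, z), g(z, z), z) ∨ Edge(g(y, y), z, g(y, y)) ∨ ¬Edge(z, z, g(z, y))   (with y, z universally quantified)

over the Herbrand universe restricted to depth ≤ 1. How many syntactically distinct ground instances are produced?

144

Ground terms of depth ≤ 1:
  Let N_k count ground terms of depth at most k. Each non-constant term of depth ≤ k is some function symbol applied to depth-≤(k−1) arguments, giving N_k = 3 + N_{k-1}^2.
  N_0 = 3
  N_1 = 3 + 3^2 = 12
So there are 12 ground terms available for substitution.
The body mentions every one of the 2 quantified variables; since ground terms form a free algebra, no two substitutions collapse to the same formula.
Number of ground instances = 12^2 = 144.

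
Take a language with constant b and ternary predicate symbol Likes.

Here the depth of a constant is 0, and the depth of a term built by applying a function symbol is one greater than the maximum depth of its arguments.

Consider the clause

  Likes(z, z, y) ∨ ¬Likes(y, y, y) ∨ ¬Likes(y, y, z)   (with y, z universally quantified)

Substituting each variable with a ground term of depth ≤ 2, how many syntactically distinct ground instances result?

1

Ground terms of depth ≤ 2:
  With no function symbols every ground term is a constant, so there is exactly 1 ground term at every depth bound.
  N_0 = 1
  N_1 = 1
  N_2 = 1
  Explicitly: b.
So there is exactly 1 ground term available for substitution.
Each of y, z ranges independently over the available ground terms, and distinct assignments produce distinct instances.
Number of ground instances = 1^2 = 1.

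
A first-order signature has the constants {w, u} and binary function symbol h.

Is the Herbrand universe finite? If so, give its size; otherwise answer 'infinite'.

infinite

The signature has at least one function symbol (h, arity 2) and at least one constant (w).
Iterating h gives infinitely many distinct ground terms: w, h(w, w), h(h(w, w), h(w, w)), ...
So the Herbrand universe is infinite.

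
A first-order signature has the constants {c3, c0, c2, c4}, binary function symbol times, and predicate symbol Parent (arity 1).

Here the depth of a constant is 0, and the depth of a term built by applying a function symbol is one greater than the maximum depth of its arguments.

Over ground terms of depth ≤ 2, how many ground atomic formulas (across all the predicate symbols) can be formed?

First count ground terms of depth ≤ 2.
If N_k denotes the number of depth-≤k ground terms, the 4 constants give N_0 = 4, and each function symbol of arity r contributes N_{k-1}^r new terms at level k: N_k = 4 + N_{k-1}^2.
N_0 = 4
N_1 = 4 + 4^2 = 20
N_2 = 4 + 20^2 = 404
So |H| = 404.
Each predicate of arity r yields |H|^r ground atoms (one per choice of an r-tuple from H):
  Parent: 404
Total ground atoms: 404.

404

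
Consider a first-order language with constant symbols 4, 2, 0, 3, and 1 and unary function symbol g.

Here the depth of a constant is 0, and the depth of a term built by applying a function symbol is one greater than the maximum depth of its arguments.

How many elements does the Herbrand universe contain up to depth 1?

10

If N_k denotes the number of depth-≤k ground terms, the 5 constants give N_0 = 5, and each function symbol of arity r contributes N_{k-1}^r new terms at level k: N_k = 5 + N_{k-1}.
N_0 = 5
N_1 = 5 + 5 = 10
Explicitly: 4, 2, 0, 3, 1, g(4), g(2), g(0), g(3), g(1).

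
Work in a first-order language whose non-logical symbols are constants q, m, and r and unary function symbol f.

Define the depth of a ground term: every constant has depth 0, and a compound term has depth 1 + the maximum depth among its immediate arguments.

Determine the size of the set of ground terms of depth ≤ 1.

If N_k denotes the number of depth-≤k ground terms, the 3 constants give N_0 = 3, and each function symbol of arity r contributes N_{k-1}^r new terms at level k: N_k = 3 + N_{k-1}.
N_0 = 3
N_1 = 3 + 3 = 6

6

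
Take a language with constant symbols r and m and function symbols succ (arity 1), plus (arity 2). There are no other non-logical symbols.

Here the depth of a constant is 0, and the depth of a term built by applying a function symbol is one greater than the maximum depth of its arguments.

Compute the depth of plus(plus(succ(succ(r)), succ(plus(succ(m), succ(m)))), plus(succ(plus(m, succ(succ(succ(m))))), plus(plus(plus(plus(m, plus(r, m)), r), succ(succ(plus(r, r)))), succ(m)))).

7

depth(succ(r)) = 1 + depth(r) = 1 + 0 = 1
depth(succ(succ(r))) = 1 + depth(succ(r)) = 1 + 1 = 2
depth(succ(m)) = 1 + depth(m) = 1 + 0 = 1
depth(plus(succ(m), succ(m))) = 1 + max(1, 1) = 2
depth(succ(plus(succ(m), succ(m)))) = 1 + depth(plus(succ(m), succ(m))) = 1 + 2 = 3
depth(plus(succ(succ(r)), succ(plus(succ(m), succ(m))))) = 1 + max(2, 3) = 4
depth(succ(succ(m))) = 1 + depth(succ(m)) = 1 + 1 = 2
depth(succ(succ(succ(m)))) = 1 + depth(succ(succ(m))) = 1 + 2 = 3
depth(plus(m, succ(succ(succ(m))))) = 1 + max(0, 3) = 4
depth(succ(plus(m, succ(succ(succ(m)))))) = 1 + depth(plus(m, succ(succ(succ(m))))) = 1 + 4 = 5
depth(plus(r, m)) = 1 + max(0, 0) = 1
depth(plus(m, plus(r, m))) = 1 + max(0, 1) = 2
depth(plus(plus(m, plus(r, m)), r)) = 1 + max(2, 0) = 3
depth(plus(r, r)) = 1 + max(0, 0) = 1
depth(succ(plus(r, r))) = 1 + depth(plus(r, r)) = 1 + 1 = 2
depth(succ(succ(plus(r, r)))) = 1 + depth(succ(plus(r, r))) = 1 + 2 = 3
depth(plus(plus(plus(m, plus(r, m)), r), succ(succ(plus(r, r))))) = 1 + max(3, 3) = 4
depth(plus(plus(plus(plus(m, plus(r, m)), r), succ(succ(plus(r, r)))), succ(m))) = 1 + max(4, 1) = 5
depth(plus(succ(plus(m, succ(succ(succ(m))))), plus(plus(plus(plus(m, plus(r, m)), r), succ(succ(plus(r, r)))), succ(m)))) = 1 + max(5, 5) = 6
depth(plus(plus(succ(succ(r)), succ(plus(succ(m), succ(m)))), plus(succ(plus(m, succ(succ(succ(m))))), plus(plus(plus(plus(m, plus(r, m)), r), succ(succ(plus(r, r)))), succ(m))))) = 1 + max(4, 6) = 7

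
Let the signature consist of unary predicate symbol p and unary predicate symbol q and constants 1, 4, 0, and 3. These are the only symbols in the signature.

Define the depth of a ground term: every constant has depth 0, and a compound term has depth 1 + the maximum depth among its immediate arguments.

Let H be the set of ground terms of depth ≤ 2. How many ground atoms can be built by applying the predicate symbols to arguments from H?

8

First count ground terms of depth ≤ 2.
With no function symbols every ground term is a constant, so there are exactly 4 ground terms at every depth bound.
N_0 = 4
N_1 = 4
N_2 = 4
So |H| = 4.
A ground atom is a predicate applied to a tuple of terms from H, so the count is the sum over predicates of |H|^arity:
  p: 4;  q: 4
Total ground atoms: 4 + 4 = 8.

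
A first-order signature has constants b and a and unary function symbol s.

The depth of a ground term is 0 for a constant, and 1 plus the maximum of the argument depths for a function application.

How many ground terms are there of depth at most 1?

Write N_k for the number of ground terms of depth ≤ k. A term of depth ≤ k is either a constant or a function symbol applied to arguments of depth ≤ k−1, so N_k = 2 + N_{k-1}.
N_0 = 2
N_1 = 2 + 2 = 4
Explicitly: b, a, s(b), s(a).

4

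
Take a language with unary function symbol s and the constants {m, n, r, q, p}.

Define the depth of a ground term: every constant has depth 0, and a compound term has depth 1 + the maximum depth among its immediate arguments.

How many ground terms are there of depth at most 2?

15

Let N_k = |{terms of depth ≤ k}|. Then N_0 = 5 and N_k = 5 + N_{k-1} for k ≥ 1 (one summand per function symbol, arity giving the exponent).
N_0 = 5
N_1 = 5 + 5 = 10
N_2 = 5 + 10 = 15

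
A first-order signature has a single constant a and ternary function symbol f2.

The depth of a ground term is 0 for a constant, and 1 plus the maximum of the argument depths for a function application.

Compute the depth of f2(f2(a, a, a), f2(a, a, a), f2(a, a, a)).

2

depth(f2(a, a, a)) = 1 + max(0, 0, 0) = 1
depth(f2(f2(a, a, a), f2(a, a, a), f2(a, a, a))) = 1 + max(1, 1, 1) = 2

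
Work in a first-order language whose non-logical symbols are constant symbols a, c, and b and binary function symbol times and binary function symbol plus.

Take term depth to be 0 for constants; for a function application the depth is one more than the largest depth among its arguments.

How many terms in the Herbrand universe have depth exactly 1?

Let N_k = |{terms of depth ≤ k}|. Then N_0 = 3 and N_k = 3 + N_{k-1}^2 + N_{k-1}^2 for k ≥ 1 (one summand per function symbol, arity giving the exponent).
N_0 = 3
N_1 = 3 + 3^2 + 3^2 = 21
Terms of depth exactly 1: N_1 − N_0 = 21 − 3 = 18.

18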